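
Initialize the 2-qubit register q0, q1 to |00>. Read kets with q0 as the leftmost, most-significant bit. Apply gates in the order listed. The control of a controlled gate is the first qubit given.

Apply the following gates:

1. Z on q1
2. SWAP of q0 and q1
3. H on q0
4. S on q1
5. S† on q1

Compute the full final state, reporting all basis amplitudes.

The final amplitudes are sqrt(2)/2 on |00>, 0 on |01>, sqrt(2)/2 on |10>, 0 on |11>.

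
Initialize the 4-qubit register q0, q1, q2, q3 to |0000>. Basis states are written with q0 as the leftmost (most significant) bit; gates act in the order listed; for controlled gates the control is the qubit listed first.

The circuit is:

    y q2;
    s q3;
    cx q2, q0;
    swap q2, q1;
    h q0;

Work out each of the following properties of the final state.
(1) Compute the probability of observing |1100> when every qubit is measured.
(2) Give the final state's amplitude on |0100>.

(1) The probability of measuring |1100> is 1/2.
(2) |0100> carries amplitude sqrt(2)*I/2 in the final state.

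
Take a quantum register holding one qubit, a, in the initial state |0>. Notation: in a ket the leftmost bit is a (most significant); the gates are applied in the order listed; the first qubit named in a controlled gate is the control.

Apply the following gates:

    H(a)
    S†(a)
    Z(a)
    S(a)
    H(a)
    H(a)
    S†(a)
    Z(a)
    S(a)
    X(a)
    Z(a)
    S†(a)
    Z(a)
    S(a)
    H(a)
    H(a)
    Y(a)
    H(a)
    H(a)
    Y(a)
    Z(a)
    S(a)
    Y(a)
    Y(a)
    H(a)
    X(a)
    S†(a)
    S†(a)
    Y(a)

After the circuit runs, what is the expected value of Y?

In the final state, Y has expectation 1. Key observation: gates 2-9 undo each other exactly, leaving only the rest of the circuit to track.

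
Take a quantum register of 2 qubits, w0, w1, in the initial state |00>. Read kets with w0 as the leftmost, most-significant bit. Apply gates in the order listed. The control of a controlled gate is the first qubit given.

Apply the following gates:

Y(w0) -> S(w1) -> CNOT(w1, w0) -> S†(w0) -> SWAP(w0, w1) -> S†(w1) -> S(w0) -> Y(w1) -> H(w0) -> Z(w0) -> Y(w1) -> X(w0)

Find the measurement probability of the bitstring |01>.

A full measurement returns |01> with probability 1/2.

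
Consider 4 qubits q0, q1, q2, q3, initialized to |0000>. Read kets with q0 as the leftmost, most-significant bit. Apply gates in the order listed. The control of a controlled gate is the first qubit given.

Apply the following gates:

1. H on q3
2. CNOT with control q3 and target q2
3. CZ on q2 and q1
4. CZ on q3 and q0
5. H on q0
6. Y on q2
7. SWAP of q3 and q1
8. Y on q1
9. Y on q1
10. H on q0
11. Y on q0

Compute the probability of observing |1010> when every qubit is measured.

Outcome |1010> occurs with probability 1/2.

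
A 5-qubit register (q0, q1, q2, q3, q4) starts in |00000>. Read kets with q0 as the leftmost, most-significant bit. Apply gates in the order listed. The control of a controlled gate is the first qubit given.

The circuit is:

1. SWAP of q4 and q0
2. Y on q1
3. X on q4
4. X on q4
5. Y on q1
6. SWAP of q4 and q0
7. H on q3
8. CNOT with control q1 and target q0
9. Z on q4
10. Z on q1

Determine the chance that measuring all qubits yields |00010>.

Outcome |00010> occurs with probability 1/2. Key observation: gates 1-6 undo each other exactly, leaving only the rest of the circuit to track.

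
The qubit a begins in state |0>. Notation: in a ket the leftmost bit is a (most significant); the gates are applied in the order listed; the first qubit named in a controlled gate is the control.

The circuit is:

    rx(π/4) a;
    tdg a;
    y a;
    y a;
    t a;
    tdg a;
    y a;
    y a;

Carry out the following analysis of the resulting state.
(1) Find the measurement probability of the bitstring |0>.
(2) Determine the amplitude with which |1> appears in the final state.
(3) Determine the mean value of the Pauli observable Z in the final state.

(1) The probability of measuring |0> is sqrt(2)/4 + 1/2. Key observation: steps 4-7 multiply out to the identity, so the circuit reduces to the remaining gates.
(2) The amplitude on |1> is -sqrt(2 - sqrt(2))*exp(I*pi/4)/2.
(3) The expectation value of Z is sqrt(2)/2.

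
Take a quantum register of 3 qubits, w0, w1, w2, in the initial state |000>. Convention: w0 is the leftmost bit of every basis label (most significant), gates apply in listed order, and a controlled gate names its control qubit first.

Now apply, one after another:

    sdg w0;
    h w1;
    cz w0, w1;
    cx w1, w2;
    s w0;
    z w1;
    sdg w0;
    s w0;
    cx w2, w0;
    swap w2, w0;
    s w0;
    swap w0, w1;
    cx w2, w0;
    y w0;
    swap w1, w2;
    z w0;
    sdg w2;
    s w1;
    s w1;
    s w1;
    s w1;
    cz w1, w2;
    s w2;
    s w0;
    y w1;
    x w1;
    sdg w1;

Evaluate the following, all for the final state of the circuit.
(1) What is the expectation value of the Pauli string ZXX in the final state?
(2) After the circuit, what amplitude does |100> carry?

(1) The observable ZXX averages to 1.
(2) The amplitude on |100> is sqrt(2)*I/2.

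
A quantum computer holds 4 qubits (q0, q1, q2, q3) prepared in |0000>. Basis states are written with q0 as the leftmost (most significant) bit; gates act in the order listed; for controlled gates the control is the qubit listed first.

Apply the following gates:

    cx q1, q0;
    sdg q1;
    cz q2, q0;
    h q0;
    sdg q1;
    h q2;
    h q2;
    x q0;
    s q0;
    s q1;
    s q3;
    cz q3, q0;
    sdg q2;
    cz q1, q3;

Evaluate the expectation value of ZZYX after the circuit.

In the final state, ZZYX has expectation 0.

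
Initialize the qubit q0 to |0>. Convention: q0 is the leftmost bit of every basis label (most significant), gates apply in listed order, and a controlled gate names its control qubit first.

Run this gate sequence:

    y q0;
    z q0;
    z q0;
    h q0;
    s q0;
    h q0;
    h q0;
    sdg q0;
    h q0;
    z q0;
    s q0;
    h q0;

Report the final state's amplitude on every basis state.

The final amplitudes are sqrt(2)/2 on |0>, -sqrt(2)/2 on |1>. Key observation: steps 3-10 multiply out to the identity, so the circuit reduces to the remaining gates.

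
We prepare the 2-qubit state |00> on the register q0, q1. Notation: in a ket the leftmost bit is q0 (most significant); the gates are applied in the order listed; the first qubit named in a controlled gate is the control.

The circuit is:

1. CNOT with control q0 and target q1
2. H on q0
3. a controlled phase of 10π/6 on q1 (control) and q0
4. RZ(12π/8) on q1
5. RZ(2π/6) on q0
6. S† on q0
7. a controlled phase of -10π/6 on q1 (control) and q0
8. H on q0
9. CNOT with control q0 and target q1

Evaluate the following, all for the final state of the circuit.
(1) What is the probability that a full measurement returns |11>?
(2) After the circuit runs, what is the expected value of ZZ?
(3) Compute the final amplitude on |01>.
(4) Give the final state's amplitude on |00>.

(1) The probability of measuring |11> is 1/2 - sqrt(3)/4.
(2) The expectation value of ZZ is 1.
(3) The final state's coefficient on |01> equals 0.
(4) |00> carries amplitude -sqrt(6)/4 - sqrt(2)/4 in the final state.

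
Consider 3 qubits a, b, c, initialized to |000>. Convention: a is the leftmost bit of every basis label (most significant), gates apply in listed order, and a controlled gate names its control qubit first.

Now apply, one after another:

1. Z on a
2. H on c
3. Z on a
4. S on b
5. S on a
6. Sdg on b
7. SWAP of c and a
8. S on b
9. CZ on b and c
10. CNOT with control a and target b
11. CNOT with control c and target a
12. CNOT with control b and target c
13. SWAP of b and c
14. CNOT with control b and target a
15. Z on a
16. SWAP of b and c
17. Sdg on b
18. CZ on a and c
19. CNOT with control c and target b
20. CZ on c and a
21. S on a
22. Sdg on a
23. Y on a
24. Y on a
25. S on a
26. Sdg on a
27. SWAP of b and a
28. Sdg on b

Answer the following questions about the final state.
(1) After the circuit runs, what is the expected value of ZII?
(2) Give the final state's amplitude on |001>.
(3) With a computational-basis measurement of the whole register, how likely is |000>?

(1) In the final state, ZII has expectation 1. Key observation: gates 21-26 undo each other exactly, leaving only the rest of the circuit to track.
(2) The final state's coefficient on |001> equals -sqrt(2)*I/2.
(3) A full measurement returns |000> with probability 1/2.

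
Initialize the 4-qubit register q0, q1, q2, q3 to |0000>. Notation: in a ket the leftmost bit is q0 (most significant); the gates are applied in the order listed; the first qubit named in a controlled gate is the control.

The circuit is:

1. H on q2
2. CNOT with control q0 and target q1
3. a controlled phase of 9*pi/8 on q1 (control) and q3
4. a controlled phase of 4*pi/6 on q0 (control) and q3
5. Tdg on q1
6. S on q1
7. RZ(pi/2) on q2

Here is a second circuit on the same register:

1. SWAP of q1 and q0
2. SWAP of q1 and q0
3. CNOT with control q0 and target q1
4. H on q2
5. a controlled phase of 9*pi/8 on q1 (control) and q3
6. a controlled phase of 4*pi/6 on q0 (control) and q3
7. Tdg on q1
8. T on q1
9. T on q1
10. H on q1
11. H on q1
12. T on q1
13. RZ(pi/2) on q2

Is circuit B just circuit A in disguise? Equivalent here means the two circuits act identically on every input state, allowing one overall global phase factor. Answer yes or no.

No — the two circuits implement different unitaries, even allowing a global phase.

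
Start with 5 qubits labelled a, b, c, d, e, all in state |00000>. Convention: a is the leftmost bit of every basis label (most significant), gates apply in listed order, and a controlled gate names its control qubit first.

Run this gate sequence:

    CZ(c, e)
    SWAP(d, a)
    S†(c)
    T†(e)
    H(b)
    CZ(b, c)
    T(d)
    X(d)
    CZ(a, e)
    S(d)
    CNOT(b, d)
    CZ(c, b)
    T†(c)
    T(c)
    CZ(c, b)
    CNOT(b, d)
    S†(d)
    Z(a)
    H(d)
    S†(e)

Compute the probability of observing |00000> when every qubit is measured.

The probability of measuring |00000> is 1/4. Key observation: steps 10-17 multiply out to the identity, so the circuit reduces to the remaining gates.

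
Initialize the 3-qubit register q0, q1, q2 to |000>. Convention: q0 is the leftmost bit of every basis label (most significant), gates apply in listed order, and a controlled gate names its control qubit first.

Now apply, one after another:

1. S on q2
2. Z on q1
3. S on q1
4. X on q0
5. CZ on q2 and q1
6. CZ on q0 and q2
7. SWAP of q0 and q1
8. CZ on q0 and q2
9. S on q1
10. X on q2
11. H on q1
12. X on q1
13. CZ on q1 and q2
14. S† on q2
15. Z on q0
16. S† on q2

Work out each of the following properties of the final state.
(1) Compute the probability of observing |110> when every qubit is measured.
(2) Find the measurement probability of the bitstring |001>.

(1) A full measurement returns |110> with probability 0.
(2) Outcome |001> occurs with probability 1/2.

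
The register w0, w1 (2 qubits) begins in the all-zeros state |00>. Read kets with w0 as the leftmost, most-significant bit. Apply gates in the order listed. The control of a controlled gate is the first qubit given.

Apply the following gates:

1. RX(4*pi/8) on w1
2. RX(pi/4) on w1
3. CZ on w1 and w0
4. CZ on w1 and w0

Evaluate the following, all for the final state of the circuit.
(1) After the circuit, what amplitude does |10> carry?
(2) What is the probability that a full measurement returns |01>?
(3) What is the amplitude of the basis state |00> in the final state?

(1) |10> carries amplitude 0 in the final state. Key observation: steps 3-4 multiply out to the identity, so the circuit reduces to the remaining gates.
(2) Outcome |01> occurs with probability sqrt(2)/4 + 1/2.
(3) |00> carries amplitude sqrt(2)*(-sqrt(2 - sqrt(2)) + sqrt(sqrt(2) + 2))/4 in the final state.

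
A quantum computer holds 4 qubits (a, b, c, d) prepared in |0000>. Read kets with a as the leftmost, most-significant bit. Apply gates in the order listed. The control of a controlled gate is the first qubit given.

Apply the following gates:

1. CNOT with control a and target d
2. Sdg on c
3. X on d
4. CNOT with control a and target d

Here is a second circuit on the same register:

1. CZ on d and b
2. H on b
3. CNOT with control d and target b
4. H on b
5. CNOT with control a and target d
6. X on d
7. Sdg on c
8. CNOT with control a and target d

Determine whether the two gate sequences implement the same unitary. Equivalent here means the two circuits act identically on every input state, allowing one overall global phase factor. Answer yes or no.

Yes: on every input state the two circuits agree up to one overall phase factor.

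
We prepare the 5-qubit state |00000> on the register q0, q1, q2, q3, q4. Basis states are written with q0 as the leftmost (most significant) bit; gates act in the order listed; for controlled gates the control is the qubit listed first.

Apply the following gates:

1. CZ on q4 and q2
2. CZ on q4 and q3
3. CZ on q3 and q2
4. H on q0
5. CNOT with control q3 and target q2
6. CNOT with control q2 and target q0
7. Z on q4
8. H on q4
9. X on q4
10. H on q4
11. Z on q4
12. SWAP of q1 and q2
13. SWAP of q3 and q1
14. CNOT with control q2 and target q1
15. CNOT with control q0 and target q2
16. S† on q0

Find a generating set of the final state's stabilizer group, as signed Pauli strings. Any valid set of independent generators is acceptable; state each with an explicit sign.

The stabilizer group can be generated by -XIYII, +ZIZII, +IZIII, +IIIZI, +IIIIZ, among other valid generating sets.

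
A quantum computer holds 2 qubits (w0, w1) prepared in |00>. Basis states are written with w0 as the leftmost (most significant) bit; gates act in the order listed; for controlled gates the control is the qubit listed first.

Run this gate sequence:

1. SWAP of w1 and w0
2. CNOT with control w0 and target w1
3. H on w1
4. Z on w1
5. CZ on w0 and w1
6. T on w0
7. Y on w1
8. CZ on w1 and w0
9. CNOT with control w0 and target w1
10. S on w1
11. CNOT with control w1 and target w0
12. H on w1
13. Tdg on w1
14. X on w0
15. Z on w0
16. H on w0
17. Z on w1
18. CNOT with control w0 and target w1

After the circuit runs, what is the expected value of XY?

The expectation value of XY is -1.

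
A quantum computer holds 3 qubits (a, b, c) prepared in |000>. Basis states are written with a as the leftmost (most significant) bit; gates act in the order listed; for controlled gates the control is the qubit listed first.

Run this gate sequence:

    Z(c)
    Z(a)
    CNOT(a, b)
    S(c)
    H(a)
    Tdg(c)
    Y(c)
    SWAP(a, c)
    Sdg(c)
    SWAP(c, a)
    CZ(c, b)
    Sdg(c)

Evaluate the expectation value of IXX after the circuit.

In the final state, IXX has expectation 0.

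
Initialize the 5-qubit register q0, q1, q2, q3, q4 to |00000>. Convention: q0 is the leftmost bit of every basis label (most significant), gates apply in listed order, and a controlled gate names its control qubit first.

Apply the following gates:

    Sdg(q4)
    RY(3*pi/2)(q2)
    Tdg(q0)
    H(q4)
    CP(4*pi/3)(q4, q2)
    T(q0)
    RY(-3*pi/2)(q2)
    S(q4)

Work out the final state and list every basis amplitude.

The resulting statevector has amplitude sqrt(2)/2 on |00000>, sqrt(2)*(-exp(5*I*pi/6) + I)/4 on |00001>, sqrt(2)*(exp(5*I*pi/6) + I)/4 on |00101>, and 0 on every other basis state.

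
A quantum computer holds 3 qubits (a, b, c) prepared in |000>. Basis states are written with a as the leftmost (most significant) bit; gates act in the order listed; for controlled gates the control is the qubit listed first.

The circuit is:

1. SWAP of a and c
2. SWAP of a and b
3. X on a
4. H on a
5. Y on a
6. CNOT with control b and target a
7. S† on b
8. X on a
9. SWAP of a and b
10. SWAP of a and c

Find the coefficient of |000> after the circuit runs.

The amplitude on |000> is sqrt(2)*I/2.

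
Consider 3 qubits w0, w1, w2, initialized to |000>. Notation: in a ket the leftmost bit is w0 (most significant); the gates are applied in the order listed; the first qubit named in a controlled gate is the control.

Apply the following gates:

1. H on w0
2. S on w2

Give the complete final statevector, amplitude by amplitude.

The resulting statevector has amplitude sqrt(2)/2 on |000>, sqrt(2)/2 on |100>, and 0 on every other basis state.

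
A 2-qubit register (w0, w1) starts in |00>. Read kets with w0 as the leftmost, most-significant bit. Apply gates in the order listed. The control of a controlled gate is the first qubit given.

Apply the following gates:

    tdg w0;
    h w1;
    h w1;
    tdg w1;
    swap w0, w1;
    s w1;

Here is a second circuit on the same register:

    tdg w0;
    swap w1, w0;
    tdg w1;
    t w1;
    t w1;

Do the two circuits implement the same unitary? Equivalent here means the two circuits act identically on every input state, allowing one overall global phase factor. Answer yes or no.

No, they are not equivalent — no single phase factor reconciles the two unitaries.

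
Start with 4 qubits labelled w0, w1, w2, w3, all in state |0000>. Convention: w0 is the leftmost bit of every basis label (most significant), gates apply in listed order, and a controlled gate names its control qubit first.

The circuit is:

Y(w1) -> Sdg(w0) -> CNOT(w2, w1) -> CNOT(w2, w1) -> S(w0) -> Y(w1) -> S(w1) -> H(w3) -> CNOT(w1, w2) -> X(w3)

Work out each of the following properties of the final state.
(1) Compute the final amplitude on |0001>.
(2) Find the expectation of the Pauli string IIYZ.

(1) The final state's coefficient on |0001> equals sqrt(2)/2. Key observation: the block from step 1 through step 6 cancels to the identity and can be dropped.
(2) In the final state, IIYZ has expectation 0.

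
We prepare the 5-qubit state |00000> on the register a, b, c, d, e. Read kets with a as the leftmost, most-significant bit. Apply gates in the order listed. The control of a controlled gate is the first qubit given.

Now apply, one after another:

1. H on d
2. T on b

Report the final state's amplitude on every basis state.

After the circuit, the state carries amplitude sqrt(2)/2 on |00000>, sqrt(2)/2 on |00010>, and 0 on every other basis state.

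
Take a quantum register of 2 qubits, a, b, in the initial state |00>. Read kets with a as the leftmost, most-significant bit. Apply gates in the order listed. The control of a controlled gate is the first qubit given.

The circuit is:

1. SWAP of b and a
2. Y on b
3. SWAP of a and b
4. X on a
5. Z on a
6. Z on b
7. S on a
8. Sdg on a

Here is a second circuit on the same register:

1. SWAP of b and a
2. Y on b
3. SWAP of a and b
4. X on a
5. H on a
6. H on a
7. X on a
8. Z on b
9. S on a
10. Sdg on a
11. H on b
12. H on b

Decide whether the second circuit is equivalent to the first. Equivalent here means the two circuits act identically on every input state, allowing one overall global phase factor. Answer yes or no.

No: there is an input state on which the two circuits produce genuinely different outputs (not merely differing by a phase).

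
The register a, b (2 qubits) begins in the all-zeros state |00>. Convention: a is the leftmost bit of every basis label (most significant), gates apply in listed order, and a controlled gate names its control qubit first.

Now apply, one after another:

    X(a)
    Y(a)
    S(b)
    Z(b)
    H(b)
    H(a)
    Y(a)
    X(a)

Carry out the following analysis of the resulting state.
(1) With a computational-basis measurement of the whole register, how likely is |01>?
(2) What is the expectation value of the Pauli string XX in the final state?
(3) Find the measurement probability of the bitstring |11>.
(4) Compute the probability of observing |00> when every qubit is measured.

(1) Outcome |01> occurs with probability 1/4.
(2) The observable XX averages to -1.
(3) A full measurement returns |11> with probability 1/4.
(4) A full measurement returns |00> with probability 1/4.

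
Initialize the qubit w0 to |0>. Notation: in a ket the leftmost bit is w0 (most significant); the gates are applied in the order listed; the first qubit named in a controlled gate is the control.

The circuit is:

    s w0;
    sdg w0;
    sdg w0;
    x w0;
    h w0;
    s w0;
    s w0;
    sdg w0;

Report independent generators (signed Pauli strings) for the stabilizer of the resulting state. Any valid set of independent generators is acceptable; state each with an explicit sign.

One valid set of independent stabilizer generators is -Y (any independent generating set of the same group is equally correct).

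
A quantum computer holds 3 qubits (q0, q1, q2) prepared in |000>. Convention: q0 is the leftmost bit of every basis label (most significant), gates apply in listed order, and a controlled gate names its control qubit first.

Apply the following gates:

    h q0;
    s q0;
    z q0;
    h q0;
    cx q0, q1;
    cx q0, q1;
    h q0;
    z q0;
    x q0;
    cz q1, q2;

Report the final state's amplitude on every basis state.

After the circuit, the state carries amplitude sqrt(2)*I/2 on |000>, sqrt(2)/2 on |100>, and 0 on every other basis state. Key observation: the block from step 3 through step 8 cancels to the identity and can be dropped.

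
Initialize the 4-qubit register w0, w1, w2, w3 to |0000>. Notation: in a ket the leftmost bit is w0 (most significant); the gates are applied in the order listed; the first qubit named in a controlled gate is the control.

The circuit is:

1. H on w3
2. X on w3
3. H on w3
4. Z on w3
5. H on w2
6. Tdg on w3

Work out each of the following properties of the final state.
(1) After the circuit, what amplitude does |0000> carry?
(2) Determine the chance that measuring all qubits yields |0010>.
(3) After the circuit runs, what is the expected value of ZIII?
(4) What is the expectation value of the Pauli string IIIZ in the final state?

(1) |0000> carries amplitude sqrt(2)/2 in the final state. Key observation: the block from step 1 through step 4 cancels to the identity and can be dropped.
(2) A full measurement returns |0010> with probability 1/2.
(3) The observable ZIII averages to 1.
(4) In the final state, IIIZ has expectation 1.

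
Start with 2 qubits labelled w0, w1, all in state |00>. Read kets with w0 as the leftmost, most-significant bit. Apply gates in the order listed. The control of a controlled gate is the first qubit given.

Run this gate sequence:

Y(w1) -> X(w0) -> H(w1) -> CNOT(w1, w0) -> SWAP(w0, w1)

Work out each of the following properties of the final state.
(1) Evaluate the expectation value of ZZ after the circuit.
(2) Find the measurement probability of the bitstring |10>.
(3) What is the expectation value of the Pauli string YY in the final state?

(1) In the final state, ZZ has expectation -1.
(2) The probability of measuring |10> is 1/2.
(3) The expectation value of YY is -1.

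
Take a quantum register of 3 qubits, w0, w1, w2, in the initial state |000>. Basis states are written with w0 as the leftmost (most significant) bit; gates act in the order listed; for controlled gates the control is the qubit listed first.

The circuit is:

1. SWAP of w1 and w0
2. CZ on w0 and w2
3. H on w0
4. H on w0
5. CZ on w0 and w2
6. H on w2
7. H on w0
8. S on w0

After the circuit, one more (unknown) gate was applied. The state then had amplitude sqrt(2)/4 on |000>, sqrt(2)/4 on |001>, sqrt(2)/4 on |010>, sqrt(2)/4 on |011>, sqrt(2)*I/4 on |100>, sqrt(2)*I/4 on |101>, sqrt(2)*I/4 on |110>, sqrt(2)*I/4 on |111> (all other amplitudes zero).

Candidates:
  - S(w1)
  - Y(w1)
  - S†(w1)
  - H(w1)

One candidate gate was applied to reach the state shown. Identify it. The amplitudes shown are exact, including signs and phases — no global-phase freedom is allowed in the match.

The unique candidate consistent with the amplitudes is H(w1).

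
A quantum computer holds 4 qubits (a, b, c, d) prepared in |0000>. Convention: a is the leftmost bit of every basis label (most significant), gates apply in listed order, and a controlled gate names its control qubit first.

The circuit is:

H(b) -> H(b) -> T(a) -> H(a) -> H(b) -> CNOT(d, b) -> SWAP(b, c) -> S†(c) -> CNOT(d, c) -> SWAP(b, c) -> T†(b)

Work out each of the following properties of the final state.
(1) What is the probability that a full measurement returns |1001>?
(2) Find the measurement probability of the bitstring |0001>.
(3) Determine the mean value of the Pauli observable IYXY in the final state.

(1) A full measurement returns |1001> with probability 0. Key observation: the block from step 1 through step 2 cancels to the identity and can be dropped.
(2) A full measurement returns |0001> with probability 0.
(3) In the final state, IYXY has expectation 0.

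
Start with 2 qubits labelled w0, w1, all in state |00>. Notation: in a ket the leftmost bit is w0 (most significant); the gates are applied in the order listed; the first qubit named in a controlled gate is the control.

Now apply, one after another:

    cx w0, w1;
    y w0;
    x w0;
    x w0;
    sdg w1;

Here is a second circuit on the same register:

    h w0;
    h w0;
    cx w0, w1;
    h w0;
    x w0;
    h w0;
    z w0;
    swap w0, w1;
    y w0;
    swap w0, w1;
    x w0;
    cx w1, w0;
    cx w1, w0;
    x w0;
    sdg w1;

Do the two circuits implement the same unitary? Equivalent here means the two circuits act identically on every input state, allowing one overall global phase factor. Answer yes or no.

No: there is an input state on which the two circuits produce genuinely different outputs (not merely differing by a phase).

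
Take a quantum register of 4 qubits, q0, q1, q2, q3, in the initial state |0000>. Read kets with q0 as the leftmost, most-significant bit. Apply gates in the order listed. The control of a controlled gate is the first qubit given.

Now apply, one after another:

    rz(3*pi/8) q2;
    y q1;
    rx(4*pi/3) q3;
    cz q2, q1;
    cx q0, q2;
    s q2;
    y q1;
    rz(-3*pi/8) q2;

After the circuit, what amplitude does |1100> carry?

The final state's coefficient on |1100> equals 0.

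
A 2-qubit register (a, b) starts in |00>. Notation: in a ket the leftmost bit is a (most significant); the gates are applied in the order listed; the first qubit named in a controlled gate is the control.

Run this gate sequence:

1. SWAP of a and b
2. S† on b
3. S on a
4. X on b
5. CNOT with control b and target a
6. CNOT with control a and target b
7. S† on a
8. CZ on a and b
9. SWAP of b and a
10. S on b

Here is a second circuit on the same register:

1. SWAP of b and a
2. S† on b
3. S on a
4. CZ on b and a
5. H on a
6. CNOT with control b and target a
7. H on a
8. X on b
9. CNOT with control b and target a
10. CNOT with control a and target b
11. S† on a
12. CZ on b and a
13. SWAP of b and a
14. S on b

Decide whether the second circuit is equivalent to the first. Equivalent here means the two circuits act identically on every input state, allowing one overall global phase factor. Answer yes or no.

Yes: on every input state the two circuits agree up to one overall phase factor.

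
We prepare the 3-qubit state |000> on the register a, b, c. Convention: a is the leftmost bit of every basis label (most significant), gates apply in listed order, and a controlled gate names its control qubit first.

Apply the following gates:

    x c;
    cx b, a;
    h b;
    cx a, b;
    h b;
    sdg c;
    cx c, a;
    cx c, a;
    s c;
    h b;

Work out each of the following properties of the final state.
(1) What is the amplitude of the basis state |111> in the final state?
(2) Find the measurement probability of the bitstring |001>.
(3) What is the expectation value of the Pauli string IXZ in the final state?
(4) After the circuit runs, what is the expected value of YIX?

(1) The amplitude on |111> is 0. Key observation: steps 5-10 multiply out to the identity, so the circuit reduces to the remaining gates.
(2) The probability of measuring |001> is 1/2.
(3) The observable IXZ averages to -1.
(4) The expectation value of YIX is 0.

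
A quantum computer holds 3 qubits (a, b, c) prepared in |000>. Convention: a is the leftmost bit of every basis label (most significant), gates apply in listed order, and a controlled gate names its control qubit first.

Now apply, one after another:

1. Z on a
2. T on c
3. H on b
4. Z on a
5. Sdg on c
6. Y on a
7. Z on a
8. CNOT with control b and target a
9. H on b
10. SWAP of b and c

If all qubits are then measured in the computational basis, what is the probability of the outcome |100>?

A full measurement returns |100> with probability 1/4.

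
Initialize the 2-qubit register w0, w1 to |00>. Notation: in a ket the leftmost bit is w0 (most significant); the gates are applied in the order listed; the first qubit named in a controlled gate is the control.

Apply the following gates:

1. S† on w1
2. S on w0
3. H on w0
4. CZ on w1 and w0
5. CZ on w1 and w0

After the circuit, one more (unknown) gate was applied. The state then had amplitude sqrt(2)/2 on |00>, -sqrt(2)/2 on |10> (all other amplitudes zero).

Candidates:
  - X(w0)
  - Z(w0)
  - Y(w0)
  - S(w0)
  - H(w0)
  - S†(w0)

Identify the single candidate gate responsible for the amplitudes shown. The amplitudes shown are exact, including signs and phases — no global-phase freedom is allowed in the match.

The unique candidate consistent with the amplitudes is Z(w0). Key observation: steps 4-5 multiply out to the identity, so the circuit reduces to the remaining gates.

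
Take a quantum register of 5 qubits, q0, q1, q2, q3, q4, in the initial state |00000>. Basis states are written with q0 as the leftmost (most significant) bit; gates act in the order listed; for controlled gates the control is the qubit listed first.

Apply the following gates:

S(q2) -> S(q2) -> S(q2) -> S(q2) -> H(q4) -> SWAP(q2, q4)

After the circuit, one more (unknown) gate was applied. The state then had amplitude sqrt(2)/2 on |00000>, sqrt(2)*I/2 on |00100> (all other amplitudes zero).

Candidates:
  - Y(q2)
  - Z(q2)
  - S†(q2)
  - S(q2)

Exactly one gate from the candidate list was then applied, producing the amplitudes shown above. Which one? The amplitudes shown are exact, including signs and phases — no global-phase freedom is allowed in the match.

The unique candidate consistent with the amplitudes is S(q2).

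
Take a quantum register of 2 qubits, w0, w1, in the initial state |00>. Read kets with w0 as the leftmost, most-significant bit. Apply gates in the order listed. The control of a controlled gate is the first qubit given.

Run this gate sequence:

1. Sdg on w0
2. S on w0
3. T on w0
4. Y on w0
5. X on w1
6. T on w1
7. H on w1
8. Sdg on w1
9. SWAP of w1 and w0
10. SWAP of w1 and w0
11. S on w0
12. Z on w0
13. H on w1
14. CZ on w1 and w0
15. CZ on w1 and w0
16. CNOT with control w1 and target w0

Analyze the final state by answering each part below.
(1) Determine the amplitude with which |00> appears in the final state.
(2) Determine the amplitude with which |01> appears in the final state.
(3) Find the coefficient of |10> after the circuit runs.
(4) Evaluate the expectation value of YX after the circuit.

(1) The amplitude on |00> is 0.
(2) The final state's coefficient on |01> equals sqrt(2)/2.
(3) |10> carries amplitude (1 + I)*exp(I*pi/4)/2 in the final state.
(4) The expectation value of YX is 1.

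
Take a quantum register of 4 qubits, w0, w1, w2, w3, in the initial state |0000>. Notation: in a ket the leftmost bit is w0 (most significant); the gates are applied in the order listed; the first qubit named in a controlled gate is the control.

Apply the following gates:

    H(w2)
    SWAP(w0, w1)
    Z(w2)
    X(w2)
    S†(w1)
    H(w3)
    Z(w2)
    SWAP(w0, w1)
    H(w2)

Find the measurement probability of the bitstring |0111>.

The probability of measuring |0111> is 0.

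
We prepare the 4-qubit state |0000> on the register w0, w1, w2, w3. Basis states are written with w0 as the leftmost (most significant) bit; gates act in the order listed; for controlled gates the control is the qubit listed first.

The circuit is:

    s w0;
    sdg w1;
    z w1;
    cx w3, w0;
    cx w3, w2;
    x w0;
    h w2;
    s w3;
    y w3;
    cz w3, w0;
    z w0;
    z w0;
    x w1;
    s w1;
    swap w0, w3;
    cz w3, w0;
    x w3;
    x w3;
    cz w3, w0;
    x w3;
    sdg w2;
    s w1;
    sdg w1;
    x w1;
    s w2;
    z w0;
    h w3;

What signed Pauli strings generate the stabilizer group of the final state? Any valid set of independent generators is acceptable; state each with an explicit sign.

One valid set of independent stabilizer generators is +IIXI, +IIIX, -ZIII, +IZII (any independent generating set of the same group is equally correct). Key observation: steps 16-19 multiply out to the identity, so the circuit reduces to the remaining gates.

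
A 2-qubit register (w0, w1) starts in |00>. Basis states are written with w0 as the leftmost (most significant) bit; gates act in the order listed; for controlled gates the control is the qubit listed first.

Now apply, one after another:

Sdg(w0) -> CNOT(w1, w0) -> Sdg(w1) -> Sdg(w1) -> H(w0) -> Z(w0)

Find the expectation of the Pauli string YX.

In the final state, YX has expectation 0.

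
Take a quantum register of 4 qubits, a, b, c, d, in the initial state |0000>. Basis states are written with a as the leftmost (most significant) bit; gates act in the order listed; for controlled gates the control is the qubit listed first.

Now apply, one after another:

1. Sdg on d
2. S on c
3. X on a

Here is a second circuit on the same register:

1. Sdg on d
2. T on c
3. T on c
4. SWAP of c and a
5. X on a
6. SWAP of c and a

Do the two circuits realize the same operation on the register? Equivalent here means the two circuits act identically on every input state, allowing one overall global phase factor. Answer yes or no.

No, they are not equivalent — no single phase factor reconciles the two unitaries.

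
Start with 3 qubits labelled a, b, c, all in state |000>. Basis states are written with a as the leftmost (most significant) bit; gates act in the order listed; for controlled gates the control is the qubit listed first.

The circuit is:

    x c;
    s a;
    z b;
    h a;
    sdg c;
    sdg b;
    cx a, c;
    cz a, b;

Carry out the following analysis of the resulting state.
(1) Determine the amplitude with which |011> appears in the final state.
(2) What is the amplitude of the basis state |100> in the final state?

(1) The amplitude on |011> is 0.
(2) The amplitude on |100> is -sqrt(2)*I/2.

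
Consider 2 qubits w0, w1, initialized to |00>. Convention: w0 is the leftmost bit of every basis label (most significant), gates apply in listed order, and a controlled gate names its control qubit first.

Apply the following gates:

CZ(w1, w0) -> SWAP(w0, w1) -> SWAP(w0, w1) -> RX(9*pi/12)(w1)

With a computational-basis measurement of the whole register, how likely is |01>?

Outcome |01> occurs with probability sqrt(2)/4 + 1/2.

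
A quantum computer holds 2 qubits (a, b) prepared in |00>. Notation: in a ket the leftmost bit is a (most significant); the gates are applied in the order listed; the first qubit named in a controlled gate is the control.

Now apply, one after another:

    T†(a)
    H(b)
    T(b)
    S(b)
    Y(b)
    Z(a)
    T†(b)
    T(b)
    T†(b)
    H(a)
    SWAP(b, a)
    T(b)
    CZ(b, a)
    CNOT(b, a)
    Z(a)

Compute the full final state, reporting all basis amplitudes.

The resulting statevector has amplitude exp(I*pi/4)/2 on |00>, -I/2 on |01>, -exp(I*pi/4)/2 on |10>, -I/2 on |11>.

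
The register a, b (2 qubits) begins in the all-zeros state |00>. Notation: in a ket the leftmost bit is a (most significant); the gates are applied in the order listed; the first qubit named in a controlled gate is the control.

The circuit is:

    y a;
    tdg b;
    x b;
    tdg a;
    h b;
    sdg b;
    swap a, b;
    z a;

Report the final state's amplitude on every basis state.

The final amplitudes are 0 on |00>, sqrt(2)*exp(I*pi/4)/2 on |01>, 0 on |10>, -sqrt(2)*exp(3*I*pi/4)/2 on |11>.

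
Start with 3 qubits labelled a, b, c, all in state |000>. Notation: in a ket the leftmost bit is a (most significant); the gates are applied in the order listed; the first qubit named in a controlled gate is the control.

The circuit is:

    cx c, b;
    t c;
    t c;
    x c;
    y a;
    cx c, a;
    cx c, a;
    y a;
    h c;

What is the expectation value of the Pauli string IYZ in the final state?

In the final state, IYZ has expectation 0. Key observation: the block from step 5 through step 8 cancels to the identity and can be dropped.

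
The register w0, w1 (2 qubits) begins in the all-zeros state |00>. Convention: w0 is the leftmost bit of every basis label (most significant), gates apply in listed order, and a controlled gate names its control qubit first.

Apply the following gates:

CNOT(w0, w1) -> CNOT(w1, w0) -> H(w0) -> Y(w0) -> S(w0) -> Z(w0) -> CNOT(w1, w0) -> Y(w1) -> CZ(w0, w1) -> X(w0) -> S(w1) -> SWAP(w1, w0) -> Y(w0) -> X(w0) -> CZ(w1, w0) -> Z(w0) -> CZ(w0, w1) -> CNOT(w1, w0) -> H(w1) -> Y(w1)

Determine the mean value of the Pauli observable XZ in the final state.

In the final state, XZ has expectation 0.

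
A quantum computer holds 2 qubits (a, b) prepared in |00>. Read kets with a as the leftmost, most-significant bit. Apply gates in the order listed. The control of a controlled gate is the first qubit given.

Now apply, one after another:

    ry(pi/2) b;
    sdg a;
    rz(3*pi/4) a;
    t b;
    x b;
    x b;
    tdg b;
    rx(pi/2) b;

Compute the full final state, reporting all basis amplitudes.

The resulting statevector has amplitude (-1 + I)*exp(5*I*pi/8)/2 on |00>, (-1 + I)*exp(5*I*pi/8)/2 on |01>, 0 on |10>, 0 on |11>. Key observation: gates 4-7 undo each other exactly, leaving only the rest of the circuit to track.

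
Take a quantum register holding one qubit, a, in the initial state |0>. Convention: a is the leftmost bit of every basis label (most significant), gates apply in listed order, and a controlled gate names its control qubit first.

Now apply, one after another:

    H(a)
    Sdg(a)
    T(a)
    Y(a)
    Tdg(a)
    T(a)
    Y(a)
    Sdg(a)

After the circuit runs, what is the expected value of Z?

The expectation value of Z is 0. Key observation: the block from step 4 through step 7 cancels to the identity and can be dropped.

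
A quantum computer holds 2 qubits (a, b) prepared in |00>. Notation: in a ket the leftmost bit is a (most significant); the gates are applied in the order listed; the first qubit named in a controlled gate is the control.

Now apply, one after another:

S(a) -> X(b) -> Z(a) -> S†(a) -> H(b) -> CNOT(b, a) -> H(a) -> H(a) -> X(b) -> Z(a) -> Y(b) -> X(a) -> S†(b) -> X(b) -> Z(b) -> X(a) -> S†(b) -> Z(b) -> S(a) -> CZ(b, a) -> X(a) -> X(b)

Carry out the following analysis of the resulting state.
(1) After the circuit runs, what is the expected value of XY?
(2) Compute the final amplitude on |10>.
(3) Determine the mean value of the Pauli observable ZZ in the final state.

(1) In the final state, XY has expectation -1.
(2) The amplitude on |10> is -sqrt(2)/2.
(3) The observable ZZ averages to -1.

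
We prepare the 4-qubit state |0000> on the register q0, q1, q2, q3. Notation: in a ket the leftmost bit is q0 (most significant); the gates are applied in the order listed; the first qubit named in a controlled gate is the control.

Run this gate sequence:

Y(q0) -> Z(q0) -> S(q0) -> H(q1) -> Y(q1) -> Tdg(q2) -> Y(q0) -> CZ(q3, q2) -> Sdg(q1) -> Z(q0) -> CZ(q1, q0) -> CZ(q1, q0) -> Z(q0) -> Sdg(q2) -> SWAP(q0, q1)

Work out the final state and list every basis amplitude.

After the circuit, the state carries amplitude -sqrt(2)/2 on |0000>, -sqrt(2)*I/2 on |1000>, and 0 on every other basis state.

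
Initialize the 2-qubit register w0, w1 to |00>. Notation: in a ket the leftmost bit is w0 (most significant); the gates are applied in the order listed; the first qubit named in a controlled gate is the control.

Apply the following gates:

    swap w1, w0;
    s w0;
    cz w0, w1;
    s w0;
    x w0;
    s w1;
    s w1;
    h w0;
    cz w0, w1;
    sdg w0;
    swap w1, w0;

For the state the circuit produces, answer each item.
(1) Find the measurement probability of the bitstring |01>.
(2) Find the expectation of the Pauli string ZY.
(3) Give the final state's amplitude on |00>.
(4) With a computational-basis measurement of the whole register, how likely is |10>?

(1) The probability of measuring |01> is 1/2.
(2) In the final state, ZY has expectation 1.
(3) The final state's coefficient on |00> equals sqrt(2)/2.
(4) Outcome |10> occurs with probability 0.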